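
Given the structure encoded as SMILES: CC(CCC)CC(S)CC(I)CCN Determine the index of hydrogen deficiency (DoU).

0

Molecular formula: C11H24INS.
DoU = (2C + 2 + N − H − X) / 2, where X is the halogen count and O/S are ignored.
    = (2·11 + 2 + 1 − 24 − 1) / 2 = 0 / 2 = 0.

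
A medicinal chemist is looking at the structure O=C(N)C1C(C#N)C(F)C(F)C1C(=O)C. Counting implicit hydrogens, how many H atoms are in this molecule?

Walk through each heavy atom and fill implicit hydrogens from standard valence (C 4, N 3, O 2, S 2, halogen 1):
  atom 1: O, bond orders sum to 2 (valence 2) → 0 H
  atom 2: C, bond orders sum to 4 (valence 4) → 0 H
  atom 3: N, bond orders sum to 1 (valence 3) → 2 H
  atom 4: C, bond orders sum to 3 (valence 4) → 1 H
  atom 5: C, bond orders sum to 3 (valence 4) → 1 H
  atom 6: C, bond orders sum to 4 (valence 4) → 0 H
  atom 7: N, bond orders sum to 3 (valence 3) → 0 H
  atom 8: C, bond orders sum to 3 (valence 4) → 1 H
  atom 9: F (halogen, monovalent) → 0 H
  atom 10: C, bond orders sum to 3 (valence 4) → 1 H
  atom 11: F (halogen, monovalent) → 0 H
  atom 12: C, bond orders sum to 3 (valence 4) → 1 H
  atom 13: C, bond orders sum to 4 (valence 4) → 0 H
  atom 14: O, bond orders sum to 2 (valence 2) → 0 H
  atom 15: C, bond orders sum to 1 (valence 4) → 3 H
Total hydrogens: 10.

10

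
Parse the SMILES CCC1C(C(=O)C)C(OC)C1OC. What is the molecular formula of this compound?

C10H18O3

Walk through each heavy atom and fill implicit hydrogens from standard valence (C 4, N 3, O 2, S 2, halogen 1):
  atom 1: C, bond orders sum to 1 (valence 4) → 3 H
  atom 2: C, bond orders sum to 2 (valence 4) → 2 H
  atom 3: C, bond orders sum to 3 (valence 4) → 1 H
  atom 4: C, bond orders sum to 3 (valence 4) → 1 H
  atom 5: C, bond orders sum to 4 (valence 4) → 0 H
  atom 6: O, bond orders sum to 2 (valence 2) → 0 H
  atom 7: C, bond orders sum to 1 (valence 4) → 3 H
  atom 8: C, bond orders sum to 3 (valence 4) → 1 H
  atom 9: O, bond orders sum to 2 (valence 2) → 0 H
  atom 10: C, bond orders sum to 1 (valence 4) → 3 H
  atom 11: C, bond orders sum to 3 (valence 4) → 1 H
  atom 12: O, bond orders sum to 2 (valence 2) → 0 H
  atom 13: C, bond orders sum to 1 (valence 4) → 3 H
Totals → C:10, H:18, O:3.
In Hill order: C10H18O3.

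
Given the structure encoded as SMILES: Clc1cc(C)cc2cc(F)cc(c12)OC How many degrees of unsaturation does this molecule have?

Molecular formula: C12H10ClFO.
DoU = (2C + 2 + N − H − X) / 2, where X is the halogen count and O/S are ignored.
    = (2·12 + 2 + 0 − 10 − 2) / 2 = 14 / 2 = 7.

7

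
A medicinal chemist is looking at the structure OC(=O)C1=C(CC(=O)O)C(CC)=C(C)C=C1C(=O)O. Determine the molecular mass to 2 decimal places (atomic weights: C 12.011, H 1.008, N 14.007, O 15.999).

266.25 g/mol

First, the molecular formula is C13H14O6 (counting implicit H from valence).
  C: 13 × 12.011 = 156.143
  H: 14 × 1.008 = 14.112
  O: 6 × 15.999 = 95.994
Sum: 13×12.011 + 14×1.008 + 6×15.999 = 266.249 → 266.25 g/mol.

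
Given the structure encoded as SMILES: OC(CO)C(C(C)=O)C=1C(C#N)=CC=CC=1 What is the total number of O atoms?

Scan the SMILES for O atoms (remember two-letter symbols like Cl and Br are single atoms).
Oxygen count: 3.

3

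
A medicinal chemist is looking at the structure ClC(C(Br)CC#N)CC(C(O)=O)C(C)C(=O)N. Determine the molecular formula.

C10H14BrClN2O3

Walk through each heavy atom and fill implicit hydrogens from standard valence (C 4, N 3, O 2, S 2, halogen 1):
  atom 1: Cl (halogen, monovalent) → 0 H
  atom 2: C, bond orders sum to 3 (valence 4) → 1 H
  atom 3: C, bond orders sum to 3 (valence 4) → 1 H
  atom 4: Br (halogen, monovalent) → 0 H
  atom 5: C, bond orders sum to 2 (valence 4) → 2 H
  atom 6: C, bond orders sum to 4 (valence 4) → 0 H
  atom 7: N, bond orders sum to 3 (valence 3) → 0 H
  atom 8: C, bond orders sum to 2 (valence 4) → 2 H
  atom 9: C, bond orders sum to 3 (valence 4) → 1 H
  atom 10: C, bond orders sum to 4 (valence 4) → 0 H
  atom 11: O, bond orders sum to 1 (valence 2) → 1 H
  atom 12: O, bond orders sum to 2 (valence 2) → 0 H
  atom 13: C, bond orders sum to 3 (valence 4) → 1 H
  atom 14: C, bond orders sum to 1 (valence 4) → 3 H
  atom 15: C, bond orders sum to 4 (valence 4) → 0 H
  atom 16: O, bond orders sum to 2 (valence 2) → 0 H
  atom 17: N, bond orders sum to 1 (valence 3) → 2 H
Totals → C:10, H:14, Br:1, Cl:1, N:2, O:3.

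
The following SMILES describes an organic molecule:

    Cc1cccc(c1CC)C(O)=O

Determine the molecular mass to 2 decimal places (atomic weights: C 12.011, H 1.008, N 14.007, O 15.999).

164.20 g/mol

First, the molecular formula is C10H12O2 (counting implicit H from valence).
  C: 10 × 12.011 = 120.110
  H: 12 × 1.008 = 12.096
  O: 2 × 15.999 = 31.998
Sum: 10×12.011 + 12×1.008 + 2×15.999 = 164.204 → 164.20 g/mol.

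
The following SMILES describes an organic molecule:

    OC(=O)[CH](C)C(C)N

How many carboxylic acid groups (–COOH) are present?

1

The carboxylic acid motif appears at heavy-atom position 2 in the SMILES.
Other groups present: 1 primary amine.
Carboxylic acid count: 1.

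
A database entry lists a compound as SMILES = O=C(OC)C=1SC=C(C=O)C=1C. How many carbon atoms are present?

Count every carbon token in the SMILES (each C, including those in ring-closure positions and inside branches).
Carbon count: 8.

8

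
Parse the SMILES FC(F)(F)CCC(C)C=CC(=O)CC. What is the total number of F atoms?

3

Scan the SMILES for F atoms (remember two-letter symbols like Cl and Br are single atoms).
Fluorine count: 3.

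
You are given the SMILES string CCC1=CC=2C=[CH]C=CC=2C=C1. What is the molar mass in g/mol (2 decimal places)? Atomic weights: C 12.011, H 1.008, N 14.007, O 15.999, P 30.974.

First, the molecular formula is C12H12 (counting implicit H from valence).
  C: 12 × 12.011 = 144.132
  H: 12 × 1.008 = 12.096
Sum: 12×12.011 + 12×1.008 = 156.228 → 156.23 g/mol.

156.23 g/mol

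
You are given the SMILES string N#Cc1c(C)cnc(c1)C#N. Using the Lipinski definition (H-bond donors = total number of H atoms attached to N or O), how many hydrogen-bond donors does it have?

Donors: find every N or O and count the H atoms it carries.
  atom 1 (N): bond orders sum to 3 → 0 H
  atom 7 (N): bond orders sum to 3 → 0 H
  atom 11 (N): bond orders sum to 3 → 0 H
Lipinski HBD = 0.

0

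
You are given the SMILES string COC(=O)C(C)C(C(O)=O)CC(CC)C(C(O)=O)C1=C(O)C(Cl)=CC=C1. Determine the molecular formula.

Walk through each heavy atom and fill implicit hydrogens from standard valence (C 4, N 3, O 2, S 2, halogen 1):
  atom 1: C, bond orders sum to 1 (valence 4) → 3 H
  atom 2: O, bond orders sum to 2 (valence 2) → 0 H
  atom 3: C, bond orders sum to 4 (valence 4) → 0 H
  atom 4: O, bond orders sum to 2 (valence 2) → 0 H
  atom 5: C, bond orders sum to 3 (valence 4) → 1 H
  atom 6: C, bond orders sum to 1 (valence 4) → 3 H
  atom 7: C, bond orders sum to 3 (valence 4) → 1 H
  atom 8: C, bond orders sum to 4 (valence 4) → 0 H
  atom 9: O, bond orders sum to 1 (valence 2) → 1 H
  atom 10: O, bond orders sum to 2 (valence 2) → 0 H
  atom 11: C, bond orders sum to 2 (valence 4) → 2 H
  atom 12: C, bond orders sum to 3 (valence 4) → 1 H
  atom 13: C, bond orders sum to 2 (valence 4) → 2 H
  atom 14: C, bond orders sum to 1 (valence 4) → 3 H
  atom 15: C, bond orders sum to 3 (valence 4) → 1 H
  atom 16: C, bond orders sum to 4 (valence 4) → 0 H
  atom 17: O, bond orders sum to 1 (valence 2) → 1 H
  atom 18: O, bond orders sum to 2 (valence 2) → 0 H
  atom 19: C, bond orders sum to 4 (valence 4) → 0 H
  atom 20: C, bond orders sum to 4 (valence 4) → 0 H
  atom 21: O, bond orders sum to 1 (valence 2) → 1 H
  atom 22: C, bond orders sum to 4 (valence 4) → 0 H
  atom 23: Cl (halogen, monovalent) → 0 H
  atom 24: C, bond orders sum to 3 (valence 4) → 1 H
  atom 25: C, bond orders sum to 3 (valence 4) → 1 H
  atom 26: C, bond orders sum to 3 (valence 4) → 1 H
Totals → C:18, H:23, Cl:1, O:7.
In Hill order: C18H23ClO7.

C18H23ClO7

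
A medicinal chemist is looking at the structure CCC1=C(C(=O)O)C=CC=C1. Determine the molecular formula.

Walk through each heavy atom and fill implicit hydrogens from standard valence (C 4, N 3, O 2, S 2, halogen 1):
  atom 1: C, bond orders sum to 1 (valence 4) → 3 H
  atom 2: C, bond orders sum to 2 (valence 4) → 2 H
  atom 3: C, bond orders sum to 4 (valence 4) → 0 H
  atom 4: C, bond orders sum to 4 (valence 4) → 0 H
  atom 5: C, bond orders sum to 4 (valence 4) → 0 H
  atom 6: O, bond orders sum to 2 (valence 2) → 0 H
  atom 7: O, bond orders sum to 1 (valence 2) → 1 H
  atom 8: C, bond orders sum to 3 (valence 4) → 1 H
  atom 9: C, bond orders sum to 3 (valence 4) → 1 H
  atom 10: C, bond orders sum to 3 (valence 4) → 1 H
  atom 11: C, bond orders sum to 3 (valence 4) → 1 H
Totals → C:9, H:10, O:2.

C9H10O2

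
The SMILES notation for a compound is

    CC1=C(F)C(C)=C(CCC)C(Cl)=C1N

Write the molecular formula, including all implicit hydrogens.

Walk through each heavy atom and fill implicit hydrogens from standard valence (C 4, N 3, O 2, S 2, halogen 1):
  atom 1: C, bond orders sum to 1 (valence 4) → 3 H
  atom 2: C, bond orders sum to 4 (valence 4) → 0 H
  atom 3: C, bond orders sum to 4 (valence 4) → 0 H
  atom 4: F (halogen, monovalent) → 0 H
  atom 5: C, bond orders sum to 4 (valence 4) → 0 H
  atom 6: C, bond orders sum to 1 (valence 4) → 3 H
  atom 7: C, bond orders sum to 4 (valence 4) → 0 H
  atom 8: C, bond orders sum to 2 (valence 4) → 2 H
  atom 9: C, bond orders sum to 2 (valence 4) → 2 H
  atom 10: C, bond orders sum to 1 (valence 4) → 3 H
  atom 11: C, bond orders sum to 4 (valence 4) → 0 H
  atom 12: Cl (halogen, monovalent) → 0 H
  atom 13: C, bond orders sum to 4 (valence 4) → 0 H
  atom 14: N, bond orders sum to 1 (valence 3) → 2 H
Totals → C:11, H:15, Cl:1, F:1, N:1.

C11H15ClFN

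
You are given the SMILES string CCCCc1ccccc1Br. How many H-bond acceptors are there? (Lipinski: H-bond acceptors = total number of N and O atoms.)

0

N atoms: 0; O atoms: 0.
Lipinski HBA = 0 + 0 = 0.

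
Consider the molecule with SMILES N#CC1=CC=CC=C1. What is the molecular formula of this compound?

Walk through each heavy atom and fill implicit hydrogens from standard valence (C 4, N 3, O 2, S 2, halogen 1):
  atom 1: N, bond orders sum to 3 (valence 3) → 0 H
  atom 2: C, bond orders sum to 4 (valence 4) → 0 H
  atom 3: C, bond orders sum to 4 (valence 4) → 0 H
  atom 4: C, bond orders sum to 3 (valence 4) → 1 H
  atom 5: C, bond orders sum to 3 (valence 4) → 1 H
  atom 6: C, bond orders sum to 3 (valence 4) → 1 H
  atom 7: C, bond orders sum to 3 (valence 4) → 1 H
  atom 8: C, bond orders sum to 3 (valence 4) → 1 H
Totals → C:7, H:5, N:1.
In Hill order: C7H5N.

C7H5N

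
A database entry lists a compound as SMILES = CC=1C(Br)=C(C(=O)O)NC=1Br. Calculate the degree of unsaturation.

Degree of unsaturation = (number of rings) + (number of π bonds).
Ring closures in the SMILES: 1.
π bonds: 3 double bonds (each 1 DoU) → 3 DoU from unsaturation.
Total DoU = 1 + 3 = 4.

4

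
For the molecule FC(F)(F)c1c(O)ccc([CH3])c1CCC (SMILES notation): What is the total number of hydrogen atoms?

Walk through each heavy atom and fill implicit hydrogens from standard valence (C 4, N 3, O 2, S 2, halogen 1); for lowercase aromatic atoms, an aromatic c carries 1 H when it has two neighbours and 0 H with three, and aromatic n carries 0 H:
  atom 1: F (halogen, monovalent) → 0 H
  atom 2: C, bond orders sum to 4 (valence 4) → 0 H
  atom 3: F (halogen, monovalent) → 0 H
  atom 4: F (halogen, monovalent) → 0 H
  atom 5: aromatic c, 3 neighbours → 0 H
  atom 6: aromatic c, 3 neighbours → 0 H
  atom 7: O, bond orders sum to 1 (valence 2) → 1 H
  atom 8: aromatic c, 2 neighbours → 1 H
  atom 9: aromatic c, 2 neighbours → 1 H
  atom 10: aromatic c, 3 neighbours → 0 H
  atom 11: C with explicit H count 3
  atom 12: aromatic c, 3 neighbours → 0 H
  atom 13: C, bond orders sum to 2 (valence 4) → 2 H
  atom 14: C, bond orders sum to 2 (valence 4) → 2 H
  atom 15: C, bond orders sum to 1 (valence 4) → 3 H
Total hydrogens: 13.

13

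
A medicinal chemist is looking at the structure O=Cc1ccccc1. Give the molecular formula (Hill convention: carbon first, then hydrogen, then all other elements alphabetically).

C7H6O

Walk through each heavy atom and fill implicit hydrogens from standard valence (C 4, N 3, O 2, S 2, halogen 1); for lowercase aromatic atoms, an aromatic c carries 1 H when it has two neighbours and 0 H with three, and aromatic n carries 0 H:
  atom 1: O, bond orders sum to 2 (valence 2) → 0 H
  atom 2: C, bond orders sum to 3 (valence 4) → 1 H
  atom 3: aromatic c, 3 neighbours → 0 H
  atom 4: aromatic c, 2 neighbours → 1 H
  atom 5: aromatic c, 2 neighbours → 1 H
  atom 6: aromatic c, 2 neighbours → 1 H
  atom 7: aromatic c, 2 neighbours → 1 H
  atom 8: aromatic c, 2 neighbours → 1 H
Totals → C:7, H:6, O:1.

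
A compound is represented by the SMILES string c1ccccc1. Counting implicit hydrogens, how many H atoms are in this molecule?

Walk through each heavy atom and fill implicit hydrogens from standard valence (C 4, N 3, O 2, S 2, halogen 1); for lowercase aromatic atoms, an aromatic c carries 1 H when it has two neighbours and 0 H with three, and aromatic n carries 0 H:
  atom 1: aromatic c, 2 neighbours → 1 H
  atom 2: aromatic c, 2 neighbours → 1 H
  atom 3: aromatic c, 2 neighbours → 1 H
  atom 4: aromatic c, 2 neighbours → 1 H
  atom 5: aromatic c, 2 neighbours → 1 H
  atom 6: aromatic c, 2 neighbours → 1 H
Total hydrogens: 6.

6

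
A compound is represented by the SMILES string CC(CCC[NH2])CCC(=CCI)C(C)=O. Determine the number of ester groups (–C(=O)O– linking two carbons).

Scan the SMILES for the ester motif — none present.
Groups that are present: 1 alkene, 1 ketone, 1 primary amine.

0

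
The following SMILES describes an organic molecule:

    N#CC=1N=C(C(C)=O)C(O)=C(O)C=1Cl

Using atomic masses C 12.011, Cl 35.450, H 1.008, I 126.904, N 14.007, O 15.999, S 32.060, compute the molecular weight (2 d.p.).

212.59 g/mol

First, the molecular formula is C8H5ClN2O3 (counting implicit H from valence).
  C: 8 × 12.011 = 96.088
  Cl: 1 × 35.450 = 35.450
  H: 5 × 1.008 = 5.040
  N: 2 × 14.007 = 28.014
  O: 3 × 15.999 = 47.997
Sum: 8×12.011 + 1×35.450 + 5×1.008 + 2×14.007 + 3×15.999 = 212.589 → 212.59 g/mol.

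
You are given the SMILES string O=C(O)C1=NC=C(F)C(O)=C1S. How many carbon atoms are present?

6

Count every carbon token in the SMILES (each C, including those in ring-closure positions and inside branches).
Carbon count: 6.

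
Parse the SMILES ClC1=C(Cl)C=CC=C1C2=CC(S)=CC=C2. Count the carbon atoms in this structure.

12

Count every carbon token in the SMILES (each C, including those in ring-closure positions and inside branches).
Carbon count: 12.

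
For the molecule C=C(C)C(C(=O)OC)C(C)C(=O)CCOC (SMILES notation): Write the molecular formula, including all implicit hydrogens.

Walk through each heavy atom and fill implicit hydrogens from standard valence (C 4, N 3, O 2, S 2, halogen 1):
  atom 1: C, bond orders sum to 2 (valence 4) → 2 H
  atom 2: C, bond orders sum to 4 (valence 4) → 0 H
  atom 3: C, bond orders sum to 1 (valence 4) → 3 H
  atom 4: C, bond orders sum to 3 (valence 4) → 1 H
  atom 5: C, bond orders sum to 4 (valence 4) → 0 H
  atom 6: O, bond orders sum to 2 (valence 2) → 0 H
  atom 7: O, bond orders sum to 2 (valence 2) → 0 H
  atom 8: C, bond orders sum to 1 (valence 4) → 3 H
  atom 9: C, bond orders sum to 3 (valence 4) → 1 H
  atom 10: C, bond orders sum to 1 (valence 4) → 3 H
  atom 11: C, bond orders sum to 4 (valence 4) → 0 H
  atom 12: O, bond orders sum to 2 (valence 2) → 0 H
  atom 13: C, bond orders sum to 2 (valence 4) → 2 H
  atom 14: C, bond orders sum to 2 (valence 4) → 2 H
  atom 15: O, bond orders sum to 2 (valence 2) → 0 H
  atom 16: C, bond orders sum to 1 (valence 4) → 3 H
Totals → C:12, H:20, O:4.

C12H20O4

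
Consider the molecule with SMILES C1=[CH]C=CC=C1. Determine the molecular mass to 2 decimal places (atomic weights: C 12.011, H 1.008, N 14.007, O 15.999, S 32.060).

First, the molecular formula is C6H6 (counting implicit H from valence).
  C: 6 × 12.011 = 72.066
  H: 6 × 1.008 = 6.048
Sum: 6×12.011 + 6×1.008 = 78.114 → 78.11 g/mol.

78.11 g/mol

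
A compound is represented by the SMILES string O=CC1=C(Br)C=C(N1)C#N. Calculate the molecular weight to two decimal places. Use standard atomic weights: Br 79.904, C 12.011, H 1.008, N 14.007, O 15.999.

First, the molecular formula is C6H3BrN2O (counting implicit H from valence).
  Br: 1 × 79.904 = 79.904
  C: 6 × 12.011 = 72.066
  H: 3 × 1.008 = 3.024
  N: 2 × 14.007 = 28.014
  O: 1 × 15.999 = 15.999
Sum: 1×79.904 + 6×12.011 + 3×1.008 + 2×14.007 + 1×15.999 = 199.007 → 199.01 g/mol.

199.01 g/mol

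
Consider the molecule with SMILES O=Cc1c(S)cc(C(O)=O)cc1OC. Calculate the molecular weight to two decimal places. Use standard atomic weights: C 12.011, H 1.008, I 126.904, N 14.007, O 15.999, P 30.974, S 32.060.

First, the molecular formula is C9H8O4S (counting implicit H from valence).
  C: 9 × 12.011 = 108.099
  H: 8 × 1.008 = 8.064
  O: 4 × 15.999 = 63.996
  S: 1 × 32.060 = 32.060
Sum: 9×12.011 + 8×1.008 + 4×15.999 + 1×32.060 = 212.219 → 212.22 g/mol.

212.22 g/mol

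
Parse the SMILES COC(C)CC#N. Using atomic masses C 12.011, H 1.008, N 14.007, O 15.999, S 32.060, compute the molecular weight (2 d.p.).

99.13 g/mol

First, the molecular formula is C5H9NO (counting implicit H from valence).
  C: 5 × 12.011 = 60.055
  H: 9 × 1.008 = 9.072
  N: 1 × 14.007 = 14.007
  O: 1 × 15.999 = 15.999
Sum: 5×12.011 + 9×1.008 + 1×14.007 + 1×15.999 = 99.133 → 99.13 g/mol.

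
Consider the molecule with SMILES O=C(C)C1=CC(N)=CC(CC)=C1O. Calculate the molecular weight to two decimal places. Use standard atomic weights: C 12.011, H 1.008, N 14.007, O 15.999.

First, the molecular formula is C10H13NO2 (counting implicit H from valence).
  C: 10 × 12.011 = 120.110
  H: 13 × 1.008 = 13.104
  N: 1 × 14.007 = 14.007
  O: 2 × 15.999 = 31.998
Sum: 10×12.011 + 13×1.008 + 1×14.007 + 2×15.999 = 179.219 → 179.22 g/mol.

179.22 g/mol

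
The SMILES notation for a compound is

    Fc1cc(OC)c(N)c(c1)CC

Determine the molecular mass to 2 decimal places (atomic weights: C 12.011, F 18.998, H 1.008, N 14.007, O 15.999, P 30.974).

First, the molecular formula is C9H12FNO (counting implicit H from valence).
  C: 9 × 12.011 = 108.099
  F: 1 × 18.998 = 18.998
  H: 12 × 1.008 = 12.096
  N: 1 × 14.007 = 14.007
  O: 1 × 15.999 = 15.999
Sum: 9×12.011 + 1×18.998 + 12×1.008 + 1×14.007 + 1×15.999 = 169.199 → 169.20 g/mol.

169.20 g/mol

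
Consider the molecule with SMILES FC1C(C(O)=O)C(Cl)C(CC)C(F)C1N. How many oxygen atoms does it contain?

Scan the SMILES for O atoms (remember two-letter symbols like Cl and Br are single atoms).
Oxygen count: 2.

2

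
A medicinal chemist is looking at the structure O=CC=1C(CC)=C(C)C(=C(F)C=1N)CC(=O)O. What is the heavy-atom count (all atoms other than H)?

Every atom symbol written in the SMILES (organic subset) is one heavy atom; implicit H are not written.
Heavy atoms by element → C:12, F:1, N:1, O:3.
Total: 17.

17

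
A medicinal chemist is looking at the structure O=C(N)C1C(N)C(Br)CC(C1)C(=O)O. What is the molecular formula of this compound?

C8H13BrN2O3

Walk through each heavy atom and fill implicit hydrogens from standard valence (C 4, N 3, O 2, S 2, halogen 1):
  atom 1: O, bond orders sum to 2 (valence 2) → 0 H
  atom 2: C, bond orders sum to 4 (valence 4) → 0 H
  atom 3: N, bond orders sum to 1 (valence 3) → 2 H
  atom 4: C, bond orders sum to 3 (valence 4) → 1 H
  atom 5: C, bond orders sum to 3 (valence 4) → 1 H
  atom 6: N, bond orders sum to 1 (valence 3) → 2 H
  atom 7: C, bond orders sum to 3 (valence 4) → 1 H
  atom 8: Br (halogen, monovalent) → 0 H
  atom 9: C, bond orders sum to 2 (valence 4) → 2 H
  atom 10: C, bond orders sum to 3 (valence 4) → 1 H
  atom 11: C, bond orders sum to 2 (valence 4) → 2 H
  atom 12: C, bond orders sum to 4 (valence 4) → 0 H
  atom 13: O, bond orders sum to 2 (valence 2) → 0 H
  atom 14: O, bond orders sum to 1 (valence 2) → 1 H
Totals → C:8, H:13, Br:1, N:2, O:3.
In Hill order: C8H13BrN2O3.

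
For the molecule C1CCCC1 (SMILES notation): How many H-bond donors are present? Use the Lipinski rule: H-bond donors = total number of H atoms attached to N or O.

Donors: find every N or O and count the H atoms it carries.
  (no N or O atoms present)
Lipinski HBD = 0.

0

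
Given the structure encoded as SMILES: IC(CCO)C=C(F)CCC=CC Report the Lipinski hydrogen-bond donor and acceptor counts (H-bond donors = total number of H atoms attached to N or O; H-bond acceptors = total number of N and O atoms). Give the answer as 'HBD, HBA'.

1, 1

Donors: find every N or O and count the H atoms it carries.
  atom 5 (O): bond orders sum to 1 → 1 H
Lipinski HBD = 1.
Acceptors: N atoms = 0, O atoms = 1 → HBA = 1.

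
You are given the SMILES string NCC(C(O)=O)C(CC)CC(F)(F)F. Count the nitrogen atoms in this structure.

Scan the SMILES for N atoms (remember two-letter symbols like Cl and Br are single atoms).
Nitrogen count: 1.

1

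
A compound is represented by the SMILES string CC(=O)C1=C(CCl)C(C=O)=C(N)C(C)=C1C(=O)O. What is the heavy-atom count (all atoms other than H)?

Every atom symbol written in the SMILES (organic subset) is one heavy atom; implicit H are not written.
Heavy atoms by element → C:12, Cl:1, N:1, O:4.
Total: 18.

18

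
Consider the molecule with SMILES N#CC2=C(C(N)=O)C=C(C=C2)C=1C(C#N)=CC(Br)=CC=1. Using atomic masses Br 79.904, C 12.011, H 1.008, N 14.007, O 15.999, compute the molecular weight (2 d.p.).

326.15 g/mol

First, the molecular formula is C15H8BrN3O (counting implicit H from valence).
  Br: 1 × 79.904 = 79.904
  C: 15 × 12.011 = 180.165
  H: 8 × 1.008 = 8.064
  N: 3 × 14.007 = 42.021
  O: 1 × 15.999 = 15.999
Sum: 1×79.904 + 15×12.011 + 8×1.008 + 3×14.007 + 1×15.999 = 326.153 → 326.15 g/mol.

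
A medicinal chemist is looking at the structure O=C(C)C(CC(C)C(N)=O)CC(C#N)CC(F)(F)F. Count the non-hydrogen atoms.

Every atom symbol written in the SMILES (organic subset) is one heavy atom; implicit H are not written.
Heavy atoms by element → C:12, F:3, N:2, O:2.
Total: 19.

19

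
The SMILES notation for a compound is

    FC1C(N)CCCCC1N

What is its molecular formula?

C7H15FN2

Walk through each heavy atom and fill implicit hydrogens from standard valence (C 4, N 3, O 2, S 2, halogen 1):
  atom 1: F (halogen, monovalent) → 0 H
  atom 2: C, bond orders sum to 3 (valence 4) → 1 H
  atom 3: C, bond orders sum to 3 (valence 4) → 1 H
  atom 4: N, bond orders sum to 1 (valence 3) → 2 H
  atom 5: C, bond orders sum to 2 (valence 4) → 2 H
  atom 6: C, bond orders sum to 2 (valence 4) → 2 H
  atom 7: C, bond orders sum to 2 (valence 4) → 2 H
  atom 8: C, bond orders sum to 2 (valence 4) → 2 H
  atom 9: C, bond orders sum to 3 (valence 4) → 1 H
  atom 10: N, bond orders sum to 1 (valence 3) → 2 H
Totals → C:7, H:15, F:1, N:2.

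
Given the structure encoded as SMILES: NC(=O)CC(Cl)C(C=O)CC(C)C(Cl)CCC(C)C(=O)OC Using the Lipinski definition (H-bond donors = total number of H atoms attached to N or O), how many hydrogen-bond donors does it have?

Donors: find every N or O and count the H atoms it carries.
  atom 1 (N): bond orders sum to 1 → 2 H
  atom 3 (O): bond orders sum to 2 → 0 H
  atom 9 (O): bond orders sum to 2 → 0 H
  atom 20 (O): bond orders sum to 2 → 0 H
  atom 21 (O): bond orders sum to 2 → 0 H
Lipinski HBD = 2.

2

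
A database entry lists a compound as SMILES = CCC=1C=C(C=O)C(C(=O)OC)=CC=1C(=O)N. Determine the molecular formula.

Walk through each heavy atom and fill implicit hydrogens from standard valence (C 4, N 3, O 2, S 2, halogen 1):
  atom 1: C, bond orders sum to 1 (valence 4) → 3 H
  atom 2: C, bond orders sum to 2 (valence 4) → 2 H
  atom 3: C, bond orders sum to 4 (valence 4) → 0 H
  atom 4: C, bond orders sum to 3 (valence 4) → 1 H
  atom 5: C, bond orders sum to 4 (valence 4) → 0 H
  atom 6: C, bond orders sum to 3 (valence 4) → 1 H
  atom 7: O, bond orders sum to 2 (valence 2) → 0 H
  atom 8: C, bond orders sum to 4 (valence 4) → 0 H
  atom 9: C, bond orders sum to 4 (valence 4) → 0 H
  atom 10: O, bond orders sum to 2 (valence 2) → 0 H
  atom 11: O, bond orders sum to 2 (valence 2) → 0 H
  atom 12: C, bond orders sum to 1 (valence 4) → 3 H
  atom 13: C, bond orders sum to 3 (valence 4) → 1 H
  atom 14: C, bond orders sum to 4 (valence 4) → 0 H
  atom 15: C, bond orders sum to 4 (valence 4) → 0 H
  atom 16: O, bond orders sum to 2 (valence 2) → 0 H
  atom 17: N, bond orders sum to 1 (valence 3) → 2 H
Totals → C:12, H:13, N:1, O:4.

C12H13NO4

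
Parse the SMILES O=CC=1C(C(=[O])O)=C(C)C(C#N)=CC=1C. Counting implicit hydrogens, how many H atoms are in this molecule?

9

Walk through each heavy atom and fill implicit hydrogens from standard valence (C 4, N 3, O 2, S 2, halogen 1):
  atom 1: O, bond orders sum to 2 (valence 2) → 0 H
  atom 2: C, bond orders sum to 3 (valence 4) → 1 H
  atom 3: C, bond orders sum to 4 (valence 4) → 0 H
  atom 4: C, bond orders sum to 4 (valence 4) → 0 H
  atom 5: C, bond orders sum to 4 (valence 4) → 0 H
  atom 6: O with explicit H count 0
  atom 7: O, bond orders sum to 1 (valence 2) → 1 H
  atom 8: C, bond orders sum to 4 (valence 4) → 0 H
  atom 9: C, bond orders sum to 1 (valence 4) → 3 H
  atom 10: C, bond orders sum to 4 (valence 4) → 0 H
  atom 11: C, bond orders sum to 4 (valence 4) → 0 H
  atom 12: N, bond orders sum to 3 (valence 3) → 0 H
  atom 13: C, bond orders sum to 3 (valence 4) → 1 H
  atom 14: C, bond orders sum to 4 (valence 4) → 0 H
  atom 15: C, bond orders sum to 1 (valence 4) → 3 H
Total hydrogens: 9.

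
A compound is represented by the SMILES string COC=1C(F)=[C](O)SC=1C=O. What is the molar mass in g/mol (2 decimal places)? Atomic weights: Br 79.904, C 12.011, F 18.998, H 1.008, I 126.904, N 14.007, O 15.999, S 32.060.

First, the molecular formula is C6H5FO3S (counting implicit H from valence).
  C: 6 × 12.011 = 72.066
  F: 1 × 18.998 = 18.998
  H: 5 × 1.008 = 5.040
  O: 3 × 15.999 = 47.997
  S: 1 × 32.060 = 32.060
Sum: 6×12.011 + 1×18.998 + 5×1.008 + 3×15.999 + 1×32.060 = 176.161 → 176.16 g/mol.

176.16 g/mol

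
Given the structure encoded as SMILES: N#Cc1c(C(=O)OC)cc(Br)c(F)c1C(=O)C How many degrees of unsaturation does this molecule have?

Molecular formula: C11H7BrFNO3.
DoU = (2C + 2 + N − H − X) / 2, where X is the halogen count and O/S are ignored.
    = (2·11 + 2 + 1 − 7 − 2) / 2 = 16 / 2 = 8.

8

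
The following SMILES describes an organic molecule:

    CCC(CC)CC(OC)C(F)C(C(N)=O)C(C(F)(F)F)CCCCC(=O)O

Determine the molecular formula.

C18H31F4NO4

Walk through each heavy atom and fill implicit hydrogens from standard valence (C 4, N 3, O 2, S 2, halogen 1):
  atom 1: C, bond orders sum to 1 (valence 4) → 3 H
  atom 2: C, bond orders sum to 2 (valence 4) → 2 H
  atom 3: C, bond orders sum to 3 (valence 4) → 1 H
  atom 4: C, bond orders sum to 2 (valence 4) → 2 H
  atom 5: C, bond orders sum to 1 (valence 4) → 3 H
  atom 6: C, bond orders sum to 2 (valence 4) → 2 H
  atom 7: C, bond orders sum to 3 (valence 4) → 1 H
  atom 8: O, bond orders sum to 2 (valence 2) → 0 H
  atom 9: C, bond orders sum to 1 (valence 4) → 3 H
  atom 10: C, bond orders sum to 3 (valence 4) → 1 H
  atom 11: F (halogen, monovalent) → 0 H
  atom 12: C, bond orders sum to 3 (valence 4) → 1 H
  atom 13: C, bond orders sum to 4 (valence 4) → 0 H
  atom 14: N, bond orders sum to 1 (valence 3) → 2 H
  atom 15: O, bond orders sum to 2 (valence 2) → 0 H
  atom 16: C, bond orders sum to 3 (valence 4) → 1 H
  atom 17: C, bond orders sum to 4 (valence 4) → 0 H
  atom 18: F (halogen, monovalent) → 0 H
  atom 19: F (halogen, monovalent) → 0 H
  atom 20: F (halogen, monovalent) → 0 H
  atom 21: C, bond orders sum to 2 (valence 4) → 2 H
  atom 22: C, bond orders sum to 2 (valence 4) → 2 H
  atom 23: C, bond orders sum to 2 (valence 4) → 2 H
  atom 24: C, bond orders sum to 2 (valence 4) → 2 H
  atom 25: C, bond orders sum to 4 (valence 4) → 0 H
  atom 26: O, bond orders sum to 2 (valence 2) → 0 H
  atom 27: O, bond orders sum to 1 (valence 2) → 1 H
Totals → C:18, H:31, F:4, N:1, O:4.
In Hill order: C18H31F4NO4.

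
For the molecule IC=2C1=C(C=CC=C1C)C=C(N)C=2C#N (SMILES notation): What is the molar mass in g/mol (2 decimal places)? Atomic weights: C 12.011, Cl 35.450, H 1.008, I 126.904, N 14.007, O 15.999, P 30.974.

First, the molecular formula is C12H9IN2 (counting implicit H from valence).
  C: 12 × 12.011 = 144.132
  H: 9 × 1.008 = 9.072
  I: 1 × 126.904 = 126.904
  N: 2 × 14.007 = 28.014
Sum: 12×12.011 + 9×1.008 + 1×126.904 + 2×14.007 = 308.122 → 308.12 g/mol.

308.12 g/mol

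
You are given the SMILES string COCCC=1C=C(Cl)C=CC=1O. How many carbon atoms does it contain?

9

Count every carbon token in the SMILES (each C, including those in ring-closure positions and inside branches).
Carbon count: 9.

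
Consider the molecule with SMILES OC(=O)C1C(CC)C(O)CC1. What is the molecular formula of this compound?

Walk through each heavy atom and fill implicit hydrogens from standard valence (C 4, N 3, O 2, S 2, halogen 1):
  atom 1: O, bond orders sum to 1 (valence 2) → 1 H
  atom 2: C, bond orders sum to 4 (valence 4) → 0 H
  atom 3: O, bond orders sum to 2 (valence 2) → 0 H
  atom 4: C, bond orders sum to 3 (valence 4) → 1 H
  atom 5: C, bond orders sum to 3 (valence 4) → 1 H
  atom 6: C, bond orders sum to 2 (valence 4) → 2 H
  atom 7: C, bond orders sum to 1 (valence 4) → 3 H
  atom 8: C, bond orders sum to 3 (valence 4) → 1 H
  atom 9: O, bond orders sum to 1 (valence 2) → 1 H
  atom 10: C, bond orders sum to 2 (valence 4) → 2 H
  atom 11: C, bond orders sum to 2 (valence 4) → 2 H
Totals → C:8, H:14, O:3.

C8H14O3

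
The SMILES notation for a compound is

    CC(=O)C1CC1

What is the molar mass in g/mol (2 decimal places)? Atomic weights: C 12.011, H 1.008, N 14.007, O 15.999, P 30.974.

First, the molecular formula is C5H8O (counting implicit H from valence).
  C: 5 × 12.011 = 60.055
  H: 8 × 1.008 = 8.064
  O: 1 × 15.999 = 15.999
Sum: 5×12.011 + 8×1.008 + 1×15.999 = 84.118 → 84.12 g/mol.

84.12 g/mol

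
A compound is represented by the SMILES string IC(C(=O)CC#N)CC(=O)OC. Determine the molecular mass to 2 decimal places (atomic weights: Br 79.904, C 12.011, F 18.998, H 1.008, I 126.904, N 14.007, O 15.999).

281.05 g/mol

First, the molecular formula is C7H8INO3 (counting implicit H from valence).
  C: 7 × 12.011 = 84.077
  H: 8 × 1.008 = 8.064
  I: 1 × 126.904 = 126.904
  N: 1 × 14.007 = 14.007
  O: 3 × 15.999 = 47.997
Sum: 7×12.011 + 8×1.008 + 1×126.904 + 1×14.007 + 3×15.999 = 281.049 → 281.05 g/mol.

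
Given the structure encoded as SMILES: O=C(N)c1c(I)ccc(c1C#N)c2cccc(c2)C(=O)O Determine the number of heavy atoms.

Every atom symbol written in the SMILES (organic subset) is one heavy atom; implicit H are not written.
Heavy atoms by element → C:15, I:1, N:2, O:3.
Total: 21.

21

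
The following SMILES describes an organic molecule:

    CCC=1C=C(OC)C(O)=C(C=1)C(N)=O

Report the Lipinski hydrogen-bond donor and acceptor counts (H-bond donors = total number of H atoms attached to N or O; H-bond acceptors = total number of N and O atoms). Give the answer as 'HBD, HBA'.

3, 4

Donors: find every N or O and count the H atoms it carries.
  atom 6 (O): bond orders sum to 2 → 0 H
  atom 9 (O): bond orders sum to 1 → 1 H
  atom 13 (N): bond orders sum to 1 → 2 H
  atom 14 (O): bond orders sum to 2 → 0 H
Lipinski HBD = 3.
Acceptors: N atoms = 1, O atoms = 3 → HBA = 4.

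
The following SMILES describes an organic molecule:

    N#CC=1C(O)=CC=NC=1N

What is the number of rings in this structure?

In SMILES, each pair of matching ring-closure digits denotes one ring-closing bond; the number of such bonds equals the number of independent rings.
Ring-closure bonds here: 1.

1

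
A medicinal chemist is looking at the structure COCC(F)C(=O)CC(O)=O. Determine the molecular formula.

C6H9FO4

Walk through each heavy atom and fill implicit hydrogens from standard valence (C 4, N 3, O 2, S 2, halogen 1):
  atom 1: C, bond orders sum to 1 (valence 4) → 3 H
  atom 2: O, bond orders sum to 2 (valence 2) → 0 H
  atom 3: C, bond orders sum to 2 (valence 4) → 2 H
  atom 4: C, bond orders sum to 3 (valence 4) → 1 H
  atom 5: F (halogen, monovalent) → 0 H
  atom 6: C, bond orders sum to 4 (valence 4) → 0 H
  atom 7: O, bond orders sum to 2 (valence 2) → 0 H
  atom 8: C, bond orders sum to 2 (valence 4) → 2 H
  atom 9: C, bond orders sum to 4 (valence 4) → 0 H
  atom 10: O, bond orders sum to 1 (valence 2) → 1 H
  atom 11: O, bond orders sum to 2 (valence 2) → 0 H
Totals → C:6, H:9, F:1, O:4.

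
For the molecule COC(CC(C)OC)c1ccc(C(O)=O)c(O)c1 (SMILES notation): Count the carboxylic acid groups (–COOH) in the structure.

The carboxylic acid motif appears at heavy-atom position 13 in the SMILES.
Other groups present: 2 ether, 1 hydroxyl.
Carboxylic acid count: 1.

1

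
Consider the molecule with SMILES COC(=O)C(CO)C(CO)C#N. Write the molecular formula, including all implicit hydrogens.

C7H11NO4

Walk through each heavy atom and fill implicit hydrogens from standard valence (C 4, N 3, O 2, S 2, halogen 1):
  atom 1: C, bond orders sum to 1 (valence 4) → 3 H
  atom 2: O, bond orders sum to 2 (valence 2) → 0 H
  atom 3: C, bond orders sum to 4 (valence 4) → 0 H
  atom 4: O, bond orders sum to 2 (valence 2) → 0 H
  atom 5: C, bond orders sum to 3 (valence 4) → 1 H
  atom 6: C, bond orders sum to 2 (valence 4) → 2 H
  atom 7: O, bond orders sum to 1 (valence 2) → 1 H
  atom 8: C, bond orders sum to 3 (valence 4) → 1 H
  atom 9: C, bond orders sum to 2 (valence 4) → 2 H
  atom 10: O, bond orders sum to 1 (valence 2) → 1 H
  atom 11: C, bond orders sum to 4 (valence 4) → 0 H
  atom 12: N, bond orders sum to 3 (valence 3) → 0 H
Totals → C:7, H:11, N:1, O:4.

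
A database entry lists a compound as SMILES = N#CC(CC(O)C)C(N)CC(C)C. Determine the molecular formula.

C10H20N2O

Walk through each heavy atom and fill implicit hydrogens from standard valence (C 4, N 3, O 2, S 2, halogen 1):
  atom 1: N, bond orders sum to 3 (valence 3) → 0 H
  atom 2: C, bond orders sum to 4 (valence 4) → 0 H
  atom 3: C, bond orders sum to 3 (valence 4) → 1 H
  atom 4: C, bond orders sum to 2 (valence 4) → 2 H
  atom 5: C, bond orders sum to 3 (valence 4) → 1 H
  atom 6: O, bond orders sum to 1 (valence 2) → 1 H
  atom 7: C, bond orders sum to 1 (valence 4) → 3 H
  atom 8: C, bond orders sum to 3 (valence 4) → 1 H
  atom 9: N, bond orders sum to 1 (valence 3) → 2 H
  atom 10: C, bond orders sum to 2 (valence 4) → 2 H
  atom 11: C, bond orders sum to 3 (valence 4) → 1 H
  atom 12: C, bond orders sum to 1 (valence 4) → 3 H
  atom 13: C, bond orders sum to 1 (valence 4) → 3 H
Totals → C:10, H:20, N:2, O:1.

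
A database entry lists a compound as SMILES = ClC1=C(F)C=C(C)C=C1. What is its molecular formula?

Walk through each heavy atom and fill implicit hydrogens from standard valence (C 4, N 3, O 2, S 2, halogen 1):
  atom 1: Cl (halogen, monovalent) → 0 H
  atom 2: C, bond orders sum to 4 (valence 4) → 0 H
  atom 3: C, bond orders sum to 4 (valence 4) → 0 H
  atom 4: F (halogen, monovalent) → 0 H
  atom 5: C, bond orders sum to 3 (valence 4) → 1 H
  atom 6: C, bond orders sum to 4 (valence 4) → 0 H
  atom 7: C, bond orders sum to 1 (valence 4) → 3 H
  atom 8: C, bond orders sum to 3 (valence 4) → 1 H
  atom 9: C, bond orders sum to 3 (valence 4) → 1 H
Totals → C:7, H:6, Cl:1, F:1.

C7H6ClF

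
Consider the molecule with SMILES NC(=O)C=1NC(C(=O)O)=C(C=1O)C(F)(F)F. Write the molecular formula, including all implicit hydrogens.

C7H5F3N2O4

Walk through each heavy atom and fill implicit hydrogens from standard valence (C 4, N 3, O 2, S 2, halogen 1):
  atom 1: N, bond orders sum to 1 (valence 3) → 2 H
  atom 2: C, bond orders sum to 4 (valence 4) → 0 H
  atom 3: O, bond orders sum to 2 (valence 2) → 0 H
  atom 4: C, bond orders sum to 4 (valence 4) → 0 H
  atom 5: N, bond orders sum to 2 (valence 3) → 1 H
  atom 6: C, bond orders sum to 4 (valence 4) → 0 H
  atom 7: C, bond orders sum to 4 (valence 4) → 0 H
  atom 8: O, bond orders sum to 2 (valence 2) → 0 H
  atom 9: O, bond orders sum to 1 (valence 2) → 1 H
  atom 10: C, bond orders sum to 4 (valence 4) → 0 H
  atom 11: C, bond orders sum to 4 (valence 4) → 0 H
  atom 12: O, bond orders sum to 1 (valence 2) → 1 H
  atom 13: C, bond orders sum to 4 (valence 4) → 0 H
  atom 14: F (halogen, monovalent) → 0 H
  atom 15: F (halogen, monovalent) → 0 H
  atom 16: F (halogen, monovalent) → 0 H
Totals → C:7, H:5, F:3, N:2, O:4.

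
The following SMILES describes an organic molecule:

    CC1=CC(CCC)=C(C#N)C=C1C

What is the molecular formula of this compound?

Walk through each heavy atom and fill implicit hydrogens from standard valence (C 4, N 3, O 2, S 2, halogen 1):
  atom 1: C, bond orders sum to 1 (valence 4) → 3 H
  atom 2: C, bond orders sum to 4 (valence 4) → 0 H
  atom 3: C, bond orders sum to 3 (valence 4) → 1 H
  atom 4: C, bond orders sum to 4 (valence 4) → 0 H
  atom 5: C, bond orders sum to 2 (valence 4) → 2 H
  atom 6: C, bond orders sum to 2 (valence 4) → 2 H
  atom 7: C, bond orders sum to 1 (valence 4) → 3 H
  atom 8: C, bond orders sum to 4 (valence 4) → 0 H
  atom 9: C, bond orders sum to 4 (valence 4) → 0 H
  atom 10: N, bond orders sum to 3 (valence 3) → 0 H
  atom 11: C, bond orders sum to 3 (valence 4) → 1 H
  atom 12: C, bond orders sum to 4 (valence 4) → 0 H
  atom 13: C, bond orders sum to 1 (valence 4) → 3 H
Totals → C:12, H:15, N:1.
In Hill order: C12H15N.

C12H15N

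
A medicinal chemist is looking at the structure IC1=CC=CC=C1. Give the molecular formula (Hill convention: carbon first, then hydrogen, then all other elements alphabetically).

Walk through each heavy atom and fill implicit hydrogens from standard valence (C 4, N 3, O 2, S 2, halogen 1):
  atom 1: I (halogen, monovalent) → 0 H
  atom 2: C, bond orders sum to 4 (valence 4) → 0 H
  atom 3: C, bond orders sum to 3 (valence 4) → 1 H
  atom 4: C, bond orders sum to 3 (valence 4) → 1 H
  atom 5: C, bond orders sum to 3 (valence 4) → 1 H
  atom 6: C, bond orders sum to 3 (valence 4) → 1 H
  atom 7: C, bond orders sum to 3 (valence 4) → 1 H
Totals → C:6, H:5, I:1.
In Hill order: C6H5I.

C6H5I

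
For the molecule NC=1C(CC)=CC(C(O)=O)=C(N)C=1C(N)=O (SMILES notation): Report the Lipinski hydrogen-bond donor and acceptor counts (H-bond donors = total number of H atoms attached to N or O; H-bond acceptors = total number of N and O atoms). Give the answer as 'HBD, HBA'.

Donors: find every N or O and count the H atoms it carries.
  atom 1 (N): bond orders sum to 1 → 2 H
  atom 9 (O): bond orders sum to 1 → 1 H
  atom 10 (O): bond orders sum to 2 → 0 H
  atom 12 (N): bond orders sum to 1 → 2 H
  atom 15 (N): bond orders sum to 1 → 2 H
  atom 16 (O): bond orders sum to 2 → 0 H
Lipinski HBD = 7.
Acceptors: N atoms = 3, O atoms = 3 → HBA = 6.

7, 6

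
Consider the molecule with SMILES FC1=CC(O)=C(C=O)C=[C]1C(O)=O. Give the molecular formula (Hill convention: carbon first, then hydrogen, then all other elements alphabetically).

C8H5FO4

Walk through each heavy atom and fill implicit hydrogens from standard valence (C 4, N 3, O 2, S 2, halogen 1):
  atom 1: F (halogen, monovalent) → 0 H
  atom 2: C, bond orders sum to 4 (valence 4) → 0 H
  atom 3: C, bond orders sum to 3 (valence 4) → 1 H
  atom 4: C, bond orders sum to 4 (valence 4) → 0 H
  atom 5: O, bond orders sum to 1 (valence 2) → 1 H
  atom 6: C, bond orders sum to 4 (valence 4) → 0 H
  atom 7: C, bond orders sum to 3 (valence 4) → 1 H
  atom 8: O, bond orders sum to 2 (valence 2) → 0 H
  atom 9: C, bond orders sum to 3 (valence 4) → 1 H
  atom 10: C with explicit H count 0
  atom 11: C, bond orders sum to 4 (valence 4) → 0 H
  atom 12: O, bond orders sum to 1 (valence 2) → 1 H
  atom 13: O, bond orders sum to 2 (valence 2) → 0 H
Totals → C:8, H:5, F:1, O:4.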